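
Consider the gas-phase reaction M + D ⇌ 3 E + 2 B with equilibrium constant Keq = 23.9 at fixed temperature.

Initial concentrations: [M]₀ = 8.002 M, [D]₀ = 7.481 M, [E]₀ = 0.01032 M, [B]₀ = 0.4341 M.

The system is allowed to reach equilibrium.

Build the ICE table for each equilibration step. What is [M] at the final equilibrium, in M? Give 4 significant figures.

[M]_eq = 6.545 M

Q₀ = 3.4599e-09 vs Keq = 23.9 ⇒ Q<K, forward
Step 1:
                    M           D           E           B
  init          8.002       7.481     0.01032      0.4341
  Δ            -1.457      -1.457       4.371       2.914
  eq            6.545       6.024       4.381       3.348
  solve Keq expr → x = 1.457; check Q = 23.9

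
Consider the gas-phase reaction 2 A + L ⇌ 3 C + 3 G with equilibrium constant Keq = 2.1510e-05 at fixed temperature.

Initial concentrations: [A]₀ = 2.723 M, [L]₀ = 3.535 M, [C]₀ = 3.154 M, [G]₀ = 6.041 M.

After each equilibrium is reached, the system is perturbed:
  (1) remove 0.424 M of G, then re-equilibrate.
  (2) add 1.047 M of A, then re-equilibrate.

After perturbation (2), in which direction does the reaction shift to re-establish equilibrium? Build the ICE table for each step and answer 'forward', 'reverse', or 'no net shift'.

Direction: forward

Q₀ = 263.9 vs Keq = 2.1510e-05 ⇒ Q>K, reverse
Step 1:
                  A         L         C         G
  I           2.723     3.535     3.154     6.041
  C           2.073     1.036    -3.109    -3.109
  E           4.796     4.571   0.04477     2.932
  solve Keq expr → x = -1.036; check Q = 2.1510e-05
Then remove 0.424 M of G.
Step 2:
                  A         L         C         G
  I           4.796     4.571   0.04477     2.508
  C       -0.004914 -0.002457  0.007371  0.007371
  E           4.791     4.569   0.05214     2.515
  solve Keq expr → x = 0.002457; check Q = 2.1510e-05
Then add 1.047 M of A.
Step 3:
                  A         L         C         G
  I           5.838     4.569   0.05214     2.515
  C       -0.004756 -0.002378  0.007133  0.007133
  E           5.833     4.567   0.05928     2.522
  solve Keq expr → x = 0.002378; check Q = 2.1510e-05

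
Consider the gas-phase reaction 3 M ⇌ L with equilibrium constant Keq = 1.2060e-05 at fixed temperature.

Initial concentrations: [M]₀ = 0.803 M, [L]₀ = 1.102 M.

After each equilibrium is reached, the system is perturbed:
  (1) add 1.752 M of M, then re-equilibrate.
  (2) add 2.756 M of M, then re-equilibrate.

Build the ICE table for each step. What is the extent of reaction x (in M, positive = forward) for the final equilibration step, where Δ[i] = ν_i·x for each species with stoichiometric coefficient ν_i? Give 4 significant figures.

x = 0.005236 M

Q₀ = 2.128 vs Keq = 1.2060e-05 ⇒ Q>K, reverse
Step 1:
                   M          L
  I            0.803      1.102
  C            3.303     -1.101
  E            4.106 8.3514e-04
  solve Keq expr → x = -1.101; check Q = 1.2060e-05
Then add 1.752 M of M.
Step 2:
                   M          L
  I            5.858 8.3514e-04
  C        -0.004752   0.001584
  E            5.854   0.002419
  solve Keq expr → x = 0.001584; check Q = 1.2060e-05
Then add 2.756 M of M.
Step 3:
                   M          L
  I             8.61   0.002419
  C         -0.01571   0.005236
  E            8.594   0.007655
  solve Keq expr → x = 0.005236; check Q = 1.2060e-05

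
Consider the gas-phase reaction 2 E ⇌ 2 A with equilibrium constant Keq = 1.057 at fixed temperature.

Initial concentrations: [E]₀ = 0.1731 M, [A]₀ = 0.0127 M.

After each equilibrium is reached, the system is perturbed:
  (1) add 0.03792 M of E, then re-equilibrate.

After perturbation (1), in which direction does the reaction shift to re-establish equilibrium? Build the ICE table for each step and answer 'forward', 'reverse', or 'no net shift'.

Direction: forward

Q₀ = 0.005383 vs Keq = 1.057 ⇒ Q<K, forward
Step 1:
                   E          A
  I           0.1731     0.0127
  C         -0.08149    0.08149
  E          0.09161    0.09419
  solve Keq expr → x = 0.04074; check Q = 1.057
Then add 0.03792 M of E.
Step 2:
                   E          A
  I           0.1295    0.09419
  C         -0.01922    0.01922
  E           0.1103     0.1134
  solve Keq expr → x = 0.009611; check Q = 1.057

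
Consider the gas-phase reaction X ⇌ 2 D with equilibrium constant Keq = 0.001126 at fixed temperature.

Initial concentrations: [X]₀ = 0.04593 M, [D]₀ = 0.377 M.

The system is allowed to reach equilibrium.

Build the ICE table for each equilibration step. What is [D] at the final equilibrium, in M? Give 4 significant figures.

Q₀ = 3.094 vs Keq = 0.001126 ⇒ Q>K, reverse
Step 1:
                  X         D
  init      0.04593     0.377
  Δ          0.1805    -0.361
  eq         0.2264   0.01597
  solve Keq expr → x = -0.1805; check Q = 0.001126

[D]_eq = 0.01597 M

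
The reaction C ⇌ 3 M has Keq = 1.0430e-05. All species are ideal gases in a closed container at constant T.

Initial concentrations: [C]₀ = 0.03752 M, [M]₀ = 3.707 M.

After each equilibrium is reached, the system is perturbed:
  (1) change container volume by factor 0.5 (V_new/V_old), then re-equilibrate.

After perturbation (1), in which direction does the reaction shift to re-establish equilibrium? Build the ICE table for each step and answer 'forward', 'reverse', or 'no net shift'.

Direction: reverse

Q₀ = 1358 vs Keq = 1.0430e-05 ⇒ Q>K, reverse
Step 1:
                  C         M
  init      0.03752     3.707
  Δ           1.228    -3.683
  eq          1.265   0.02363
  solve Keq expr → x = -1.228; check Q = 1.0430e-05
Then change container volume by factor 0.5 (V_new/V_old).
Step 2:
                  C         M
  init        2.531   0.04726
  Δ        0.005822  -0.01747
  eq          2.536    0.0298
  solve Keq expr → x = -0.005822; check Q = 1.0430e-05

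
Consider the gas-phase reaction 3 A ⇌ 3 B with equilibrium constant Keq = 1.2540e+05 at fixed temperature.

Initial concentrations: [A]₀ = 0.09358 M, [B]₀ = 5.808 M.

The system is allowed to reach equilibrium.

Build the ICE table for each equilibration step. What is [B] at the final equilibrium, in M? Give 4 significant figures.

[B]_eq = 5.786 M

Q₀ = 2.3907e+05 vs Keq = 1.2540e+05 ⇒ Q>K, reverse
Step 1:
                   A          B
  I          0.09358      5.808
  C          0.02202   -0.02202
  E           0.1156      5.786
  solve Keq expr → x = -0.007339; check Q = 1.2540e+05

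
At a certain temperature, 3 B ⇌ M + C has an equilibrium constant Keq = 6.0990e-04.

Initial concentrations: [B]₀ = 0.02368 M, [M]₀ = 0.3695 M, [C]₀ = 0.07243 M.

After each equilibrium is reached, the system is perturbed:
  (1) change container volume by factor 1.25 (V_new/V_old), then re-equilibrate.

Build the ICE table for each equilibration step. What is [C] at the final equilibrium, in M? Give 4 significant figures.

Q₀ = 2016 vs Keq = 6.0990e-04 ⇒ Q>K, reverse
Step 1:
                  B         M         C
  init      0.02368    0.3695   0.07243
  Δ          0.2172   -0.0724   -0.0724
  eq         0.2409    0.2971 2.8693e-05
  solve Keq expr → x = -0.0724; check Q = 6.0990e-04
Then change container volume by factor 1.25 (V_new/V_old).
Step 2:
                  B         M         C
  init       0.1927    0.2377 2.2955e-05
  Δ       1.3760e-05 -4.5866e-06 -4.5866e-06
  eq         0.1927    0.2377 1.8368e-05
  solve Keq expr → x = -4.5866e-06; check Q = 6.0990e-04

[C]_eq = 1.8368e-05 M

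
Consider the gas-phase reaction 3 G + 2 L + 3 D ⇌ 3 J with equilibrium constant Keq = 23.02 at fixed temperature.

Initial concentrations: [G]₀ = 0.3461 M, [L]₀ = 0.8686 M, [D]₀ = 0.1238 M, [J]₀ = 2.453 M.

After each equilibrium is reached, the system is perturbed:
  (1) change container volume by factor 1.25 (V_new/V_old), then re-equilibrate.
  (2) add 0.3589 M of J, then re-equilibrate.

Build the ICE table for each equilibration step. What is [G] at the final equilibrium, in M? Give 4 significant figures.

[G]_eq = 0.8565 M

Q₀ = 2.4871e+05 vs Keq = 23.02 ⇒ Q>K, reverse
Step 1:
                    G           L           D           J
  I            0.3461      0.8686      0.1238       2.453
  C            0.5391      0.3594      0.5391     -0.5391
  E            0.8852       1.228      0.6629       1.914
  solve Keq expr → x = -0.1797; check Q = 23.02
Then change container volume by factor 1.25 (V_new/V_old).
Step 2:
                    G           L           D           J
  I            0.7081      0.9824      0.5303       1.531
  C           0.08885     0.05923     0.08885    -0.08885
  E             0.797       1.042      0.6191       1.442
  solve Keq expr → x = -0.02962; check Q = 23.02
Then add 0.3589 M of J.
Step 3:
                    G           L           D           J
  I             0.797       1.042      0.6191       1.801
  C           0.05948     0.03966     0.05948    -0.05948
  E            0.8565       1.081      0.6786       1.742
  solve Keq expr → x = -0.01983; check Q = 23.02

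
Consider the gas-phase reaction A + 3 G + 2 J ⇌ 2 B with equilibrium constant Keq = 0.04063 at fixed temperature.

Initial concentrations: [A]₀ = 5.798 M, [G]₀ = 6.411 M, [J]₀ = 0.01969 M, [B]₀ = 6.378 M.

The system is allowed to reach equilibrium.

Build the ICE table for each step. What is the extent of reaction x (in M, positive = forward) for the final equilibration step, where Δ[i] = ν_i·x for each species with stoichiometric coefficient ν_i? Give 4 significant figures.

x = -0.2876 M

Q₀ = 68.68 vs Keq = 0.04063 ⇒ Q>K, reverse
Step 1:
                  A         G         J         B
  I           5.798     6.411   0.01969     6.378
  C          0.2876    0.8628    0.5752   -0.5752
  E           6.086     7.274    0.5949     5.803
  solve Keq expr → x = -0.2876; check Q = 0.04063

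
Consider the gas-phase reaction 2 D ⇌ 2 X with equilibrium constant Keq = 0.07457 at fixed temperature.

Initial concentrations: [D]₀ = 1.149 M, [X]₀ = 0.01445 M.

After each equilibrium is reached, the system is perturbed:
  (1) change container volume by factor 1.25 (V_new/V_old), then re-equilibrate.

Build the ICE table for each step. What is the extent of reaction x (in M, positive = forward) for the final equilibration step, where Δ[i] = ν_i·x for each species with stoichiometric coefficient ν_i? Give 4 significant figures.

x = 0 M

Q₀ = 1.5816e-04 vs Keq = 0.07457 ⇒ Q<K, forward
Step 1:
                   D          X
  I            1.149    0.01445
  C          -0.2351     0.2351
  E           0.9139     0.2496
  solve Keq expr → x = 0.1176; check Q = 0.07457
Then change container volume by factor 1.25 (V_new/V_old).
Step 2:
                   D          X
  I           0.7311     0.1996
  C                0          0
  E           0.7311     0.1996
  solve Keq expr → x = 0; check Q = 0.07457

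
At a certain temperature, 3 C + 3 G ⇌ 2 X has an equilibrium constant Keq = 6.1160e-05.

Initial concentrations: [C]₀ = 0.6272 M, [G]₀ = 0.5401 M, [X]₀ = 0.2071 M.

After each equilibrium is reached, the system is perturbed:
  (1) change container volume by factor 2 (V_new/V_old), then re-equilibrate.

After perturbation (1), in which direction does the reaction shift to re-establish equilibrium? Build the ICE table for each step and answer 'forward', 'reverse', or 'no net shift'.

Q₀ = 1.103 vs Keq = 6.1160e-05 ⇒ Q>K, reverse
Step 1:
                    C           G           X
  Initial      0.6272      0.5401      0.2071
  Change       0.3025      0.3025     -0.2017
  Equil        0.9297      0.8426    0.005423
  solve Keq expr → x = -0.1008; check Q = 6.1160e-05
Then change container volume by factor 2 (V_new/V_old).
Step 2:
                    C           G           X
  Initial      0.4649      0.4213    0.002711
  Change     0.003029    0.003029   -0.002019
  Equil        0.4679      0.4243  6.9185e-04
  solve Keq expr → x = -0.00101; check Q = 6.1160e-05

Direction: reverse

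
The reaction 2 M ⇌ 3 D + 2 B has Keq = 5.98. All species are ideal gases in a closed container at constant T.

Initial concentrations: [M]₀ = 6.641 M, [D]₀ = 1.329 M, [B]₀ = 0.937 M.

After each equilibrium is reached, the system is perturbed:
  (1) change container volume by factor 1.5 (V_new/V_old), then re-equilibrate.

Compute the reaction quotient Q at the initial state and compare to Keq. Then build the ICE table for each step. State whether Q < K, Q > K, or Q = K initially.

Q₀ = 0.04673 vs Keq = 5.98 ⇒ Q<K, forward
Step 1:
                    M           D           B
  I             6.641       1.329       0.937
  C            -1.287       1.931       1.287
  E             5.354        3.26       2.224
  solve Keq expr → x = 0.6436; check Q = 5.98
Then change container volume by factor 1.5 (V_new/V_old).
Step 2:
                    M           D           B
  I             3.569       2.173       1.483
  C           -0.3314      0.4972      0.3314
  E             3.238        2.67       1.814
  solve Keq expr → x = 0.1657; check Q = 5.98

Q₀ = 0.04673; Q < K (proceeds forward)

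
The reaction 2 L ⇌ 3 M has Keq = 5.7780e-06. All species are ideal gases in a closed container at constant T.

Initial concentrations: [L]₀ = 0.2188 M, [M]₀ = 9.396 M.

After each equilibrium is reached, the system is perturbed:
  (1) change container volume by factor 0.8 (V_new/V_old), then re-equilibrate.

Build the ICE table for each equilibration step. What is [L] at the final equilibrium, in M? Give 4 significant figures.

[L]_eq = 8.055 M

Q₀ = 1.7327e+04 vs Keq = 5.7780e-06 ⇒ Q>K, reverse
Step 1:
                  L         M
  Initial    0.2188     9.396
  Change      6.223    -9.334
  Equil       6.441   0.06212
  solve Keq expr → x = -3.111; check Q = 5.7780e-06
Then change container volume by factor 0.8 (V_new/V_old).
Step 2:
                  L         M
  Initial     8.052   0.07765
  Change   0.003696 -0.005544
  Equil       8.055   0.07211
  solve Keq expr → x = -0.001848; check Q = 5.7780e-06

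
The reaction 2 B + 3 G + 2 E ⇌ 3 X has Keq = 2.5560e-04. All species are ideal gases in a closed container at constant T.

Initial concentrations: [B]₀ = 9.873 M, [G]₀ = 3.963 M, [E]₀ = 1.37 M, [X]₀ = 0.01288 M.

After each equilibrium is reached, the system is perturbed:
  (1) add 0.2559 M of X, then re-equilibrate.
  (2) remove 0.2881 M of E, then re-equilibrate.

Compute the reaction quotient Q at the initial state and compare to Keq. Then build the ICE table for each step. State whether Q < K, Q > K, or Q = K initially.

Q₀ = 1.8764e-10; Q < K (proceeds forward)

Q₀ = 1.8764e-10 vs Keq = 2.5560e-04 ⇒ Q<K, forward
Step 1:
                  B         G         E         X
  I           9.873     3.963      1.37   0.01288
  C         -0.5246   -0.7869   -0.5246    0.7869
  E           9.348     3.176    0.8454    0.7998
  solve Keq expr → x = 0.2623; check Q = 2.5560e-04
Then add 0.2559 M of X.
Step 2:
                  B         G         E         X
  I           9.348     3.176    0.8454     1.056
  C         0.09881    0.1482   0.09881   -0.1482
  E           9.447     3.324    0.9442    0.9074
  solve Keq expr → x = -0.04941; check Q = 2.5560e-04
Then remove 0.2881 M of E.
Step 3:
                  B         G         E         X
  I           9.447     3.324    0.6561    0.9074
  C         0.07488    0.1123   0.07488   -0.1123
  E           9.522     3.437     0.731    0.7951
  solve Keq expr → x = -0.03744; check Q = 2.5560e-04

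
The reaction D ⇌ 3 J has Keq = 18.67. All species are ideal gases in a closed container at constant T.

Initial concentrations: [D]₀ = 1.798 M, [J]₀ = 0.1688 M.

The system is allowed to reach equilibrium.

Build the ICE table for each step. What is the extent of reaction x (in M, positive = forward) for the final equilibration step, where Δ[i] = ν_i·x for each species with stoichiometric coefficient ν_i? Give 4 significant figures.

x = 0.8211 M

Q₀ = 0.002675 vs Keq = 18.67 ⇒ Q<K, forward
Step 1:
                  D         J
  init        1.798    0.1688
  Δ         -0.8211     2.463
  eq         0.9769     2.632
  solve Keq expr → x = 0.8211; check Q = 18.67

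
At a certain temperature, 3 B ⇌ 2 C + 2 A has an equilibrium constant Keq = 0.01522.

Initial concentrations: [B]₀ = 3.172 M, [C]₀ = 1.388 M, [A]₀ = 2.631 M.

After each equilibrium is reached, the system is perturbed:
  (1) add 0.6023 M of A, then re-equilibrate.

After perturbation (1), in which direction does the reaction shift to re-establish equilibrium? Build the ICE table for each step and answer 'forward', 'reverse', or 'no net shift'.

Q₀ = 0.4179 vs Keq = 0.01522 ⇒ Q>K, reverse
Step 1:
                   B          C          A
  init         3.172      1.388      2.631
  Δ            1.175     -0.783     -0.783
  eq           4.347      0.605      1.848
  solve Keq expr → x = -0.3915; check Q = 0.01522
Then add 0.6023 M of A.
Step 2:
                   B          C          A
  init         4.347      0.605       2.45
  Δ           0.1546     -0.103     -0.103
  eq           4.501     0.5019      2.347
  solve Keq expr → x = -0.05152; check Q = 0.01522

Direction: reverse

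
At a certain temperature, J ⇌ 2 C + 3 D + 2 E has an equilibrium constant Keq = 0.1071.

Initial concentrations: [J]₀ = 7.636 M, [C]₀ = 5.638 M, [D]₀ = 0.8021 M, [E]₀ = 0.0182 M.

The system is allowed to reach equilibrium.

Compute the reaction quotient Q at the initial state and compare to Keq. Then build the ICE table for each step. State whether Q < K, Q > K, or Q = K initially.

Q₀ = 7.1156e-04; Q < K (proceeds forward)

Q₀ = 7.1156e-04 vs Keq = 0.1071 ⇒ Q<K, forward
Step 1:
                    J           C           D           E
  init          7.636       5.638      0.8021      0.0182
  Δ          -0.06811      0.1362      0.2043      0.1362
  eq            7.568       5.774       1.006      0.1544
  solve Keq expr → x = 0.06811; check Q = 0.1071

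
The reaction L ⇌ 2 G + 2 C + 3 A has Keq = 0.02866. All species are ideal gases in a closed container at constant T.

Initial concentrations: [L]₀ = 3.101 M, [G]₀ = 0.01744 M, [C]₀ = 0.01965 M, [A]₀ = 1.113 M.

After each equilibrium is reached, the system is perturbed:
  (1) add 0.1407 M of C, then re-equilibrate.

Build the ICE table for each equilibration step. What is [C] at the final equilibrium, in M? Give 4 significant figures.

[C]_eq = 0.463 M

Q₀ = 5.2216e-08 vs Keq = 0.02866 ⇒ Q<K, forward
Step 1:
                  L         G         C         A
  init        3.101   0.01744   0.01965     1.113
  Δ         -0.1762    0.3525    0.3525    0.5287
  eq          2.925    0.3699    0.3721     1.642
  solve Keq expr → x = 0.1762; check Q = 0.02866
Then add 0.1407 M of C.
Step 2:
                  L         G         C         A
  init        2.925    0.3699    0.5128     1.642
  Δ         0.02489  -0.04978  -0.04978  -0.07467
  eq           2.95    0.3201     0.463     1.567
  solve Keq expr → x = -0.02489; check Q = 0.02866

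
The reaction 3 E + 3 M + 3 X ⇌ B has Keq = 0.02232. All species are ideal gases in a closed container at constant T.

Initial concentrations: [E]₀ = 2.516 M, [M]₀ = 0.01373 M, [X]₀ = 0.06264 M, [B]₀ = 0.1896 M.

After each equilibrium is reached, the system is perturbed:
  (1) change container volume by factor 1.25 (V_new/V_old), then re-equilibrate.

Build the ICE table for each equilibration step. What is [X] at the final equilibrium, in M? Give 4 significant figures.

Q₀ = 1.8713e+07 vs Keq = 0.02232 ⇒ Q>K, reverse
Step 1:
                  E         M         X         B
  init        2.516   0.01373   0.06264    0.1896
  Δ          0.5154    0.5154    0.5154   -0.1718
  eq          3.031    0.5291    0.5781   0.01779
  solve Keq expr → x = -0.1718; check Q = 0.02232
Then change container volume by factor 1.25 (V_new/V_old).
Step 2:
                  E         M         X         B
  init        2.425    0.4233    0.4624   0.01424
  Δ         0.03146   0.03146   0.03146  -0.01049
  eq          2.457    0.4548    0.4939   0.00375
  solve Keq expr → x = -0.01049; check Q = 0.02232

[X]_eq = 0.4939 M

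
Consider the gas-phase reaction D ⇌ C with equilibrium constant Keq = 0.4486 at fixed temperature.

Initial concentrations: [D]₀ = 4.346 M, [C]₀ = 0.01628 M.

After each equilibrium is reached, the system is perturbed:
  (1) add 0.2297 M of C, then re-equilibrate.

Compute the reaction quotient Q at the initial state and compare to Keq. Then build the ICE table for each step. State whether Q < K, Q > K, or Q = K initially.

Q₀ = 0.003746; Q < K (proceeds forward)

Q₀ = 0.003746 vs Keq = 0.4486 ⇒ Q<K, forward
Step 1:
                  D         C
  init        4.346   0.01628
  Δ          -1.335     1.335
  eq          3.011     1.351
  solve Keq expr → x = 1.335; check Q = 0.4486
Then add 0.2297 M of C.
Step 2:
                  D         C
  init        3.011     1.581
  Δ          0.1586   -0.1586
  eq           3.17     1.422
  solve Keq expr → x = -0.1586; check Q = 0.4486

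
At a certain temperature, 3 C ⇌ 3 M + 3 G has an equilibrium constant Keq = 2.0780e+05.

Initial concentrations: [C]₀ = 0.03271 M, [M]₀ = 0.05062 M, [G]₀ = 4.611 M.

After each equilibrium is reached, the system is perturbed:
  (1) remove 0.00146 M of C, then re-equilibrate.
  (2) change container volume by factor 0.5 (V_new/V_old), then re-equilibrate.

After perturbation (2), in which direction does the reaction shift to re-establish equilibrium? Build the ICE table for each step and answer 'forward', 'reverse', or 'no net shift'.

Direction: reverse

Q₀ = 363.3 vs Keq = 2.0780e+05 ⇒ Q<K, forward
Step 1:
                   C          M          G
  Initial    0.03271    0.05062      4.611
  Change    -0.02666    0.02666    0.02666
  Equil     0.006051    0.07728      4.638
  solve Keq expr → x = 0.008886; check Q = 2.0780e+05
Then remove 0.00146 M of C.
Step 2:
                   C          M          G
  Initial   0.004591    0.07728      4.638
  Change    0.001352  -0.001352  -0.001352
  Equil     0.005943    0.07593      4.636
  solve Keq expr → x = -4.5079e-04; check Q = 2.0780e+05
Then change container volume by factor 0.5 (V_new/V_old).
Step 3:
                   C          M          G
  Initial    0.01189     0.1519      9.273
  Change     0.01026   -0.01026   -0.01026
  Equil      0.02214     0.1416      9.262
  solve Keq expr → x = -0.003419; check Q = 2.0780e+05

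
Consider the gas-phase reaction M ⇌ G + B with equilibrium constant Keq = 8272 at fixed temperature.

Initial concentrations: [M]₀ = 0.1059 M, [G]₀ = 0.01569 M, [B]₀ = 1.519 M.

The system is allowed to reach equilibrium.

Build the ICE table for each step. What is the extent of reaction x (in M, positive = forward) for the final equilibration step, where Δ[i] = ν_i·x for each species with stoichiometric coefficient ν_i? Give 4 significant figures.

Q₀ = 0.2251 vs Keq = 8272 ⇒ Q<K, forward
Step 1:
                   M          G          B
  init        0.1059    0.01569      1.519
  Δ          -0.1059     0.1059     0.1059
  eq      2.3879e-05     0.1216      1.625
  solve Keq expr → x = 0.1059; check Q = 8272

x = 0.1059 M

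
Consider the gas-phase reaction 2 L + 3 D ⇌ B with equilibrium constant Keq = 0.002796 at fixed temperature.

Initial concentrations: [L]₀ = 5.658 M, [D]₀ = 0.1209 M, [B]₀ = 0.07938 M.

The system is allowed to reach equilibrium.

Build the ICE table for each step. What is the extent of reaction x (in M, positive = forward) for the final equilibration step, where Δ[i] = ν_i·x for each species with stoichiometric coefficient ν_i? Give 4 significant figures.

Q₀ = 1.403 vs Keq = 0.002796 ⇒ Q>K, reverse
Step 1:
                   L          D          B
  Initial      5.658     0.1209    0.07938
  Change      0.1509     0.2263   -0.07543
  Equil        5.809     0.3472   0.003949
  solve Keq expr → x = -0.07543; check Q = 0.002796

x = -0.07543 M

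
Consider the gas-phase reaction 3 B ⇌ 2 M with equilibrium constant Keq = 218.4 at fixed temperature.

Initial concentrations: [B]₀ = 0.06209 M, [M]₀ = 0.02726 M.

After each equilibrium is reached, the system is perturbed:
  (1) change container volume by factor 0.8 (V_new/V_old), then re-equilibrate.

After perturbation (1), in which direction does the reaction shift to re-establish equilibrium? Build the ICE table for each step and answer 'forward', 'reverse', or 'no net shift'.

Q₀ = 3.104 vs Keq = 218.4 ⇒ Q<K, forward
Step 1:
                  B         M
  Initial   0.06209   0.02726
  Change   -0.03865   0.02577
  Equil     0.02344   0.05303
  solve Keq expr → x = 0.01288; check Q = 218.4
Then change container volume by factor 0.8 (V_new/V_old).
Step 2:
                  B         M
  Initial    0.0293   0.06629
  Change  -0.001777  0.001185
  Equil     0.02752   0.06747
  solve Keq expr → x = 5.9234e-04; check Q = 218.4

Direction: forward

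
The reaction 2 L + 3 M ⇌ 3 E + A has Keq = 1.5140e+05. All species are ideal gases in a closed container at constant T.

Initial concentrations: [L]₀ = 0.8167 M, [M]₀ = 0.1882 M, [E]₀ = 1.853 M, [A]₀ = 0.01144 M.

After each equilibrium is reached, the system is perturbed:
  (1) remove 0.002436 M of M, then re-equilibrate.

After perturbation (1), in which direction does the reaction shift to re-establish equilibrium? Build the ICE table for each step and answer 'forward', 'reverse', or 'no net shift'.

Q₀ = 16.37 vs Keq = 1.5140e+05 ⇒ Q<K, forward
Step 1:
                   L          M          E          A
  init        0.8167     0.1882      1.853    0.01144
  Δ          -0.1124    -0.1687     0.1687    0.05622
  eq          0.7043    0.01953      2.022    0.06766
  solve Keq expr → x = 0.05622; check Q = 1.5140e+05
Then remove 0.002436 M of M.
Step 2:
                   L          M          E          A
  init        0.7043    0.01709      2.022    0.06766
  Δ         0.001541   0.002311  -0.002311 -7.7036e-04
  eq          0.7058     0.0194      2.019    0.06689
  solve Keq expr → x = -7.7036e-04; check Q = 1.5140e+05

Direction: reverse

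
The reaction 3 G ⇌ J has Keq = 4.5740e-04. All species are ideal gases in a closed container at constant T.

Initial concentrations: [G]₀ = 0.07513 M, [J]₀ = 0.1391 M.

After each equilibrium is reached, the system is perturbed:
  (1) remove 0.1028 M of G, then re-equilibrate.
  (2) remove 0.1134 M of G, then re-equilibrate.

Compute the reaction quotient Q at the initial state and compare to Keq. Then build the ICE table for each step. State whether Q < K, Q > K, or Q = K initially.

Q₀ = 328 vs Keq = 4.5740e-04 ⇒ Q>K, reverse
Step 1:
                    G           J
  init        0.07513      0.1391
  Δ            0.4171      -0.139
  eq           0.4923  5.4563e-05
  solve Keq expr → x = -0.139; check Q = 4.5740e-04
Then remove 0.1028 M of G.
Step 2:
                    G           J
  init         0.3895  5.4563e-05
  Δ        8.2573e-05 -2.7524e-05
  eq           0.3895  2.7038e-05
  solve Keq expr → x = -2.7524e-05; check Q = 4.5740e-04
Then remove 0.1134 M of G.
Step 3:
                    G           J
  init         0.2761  2.7038e-05
  Δ        5.2202e-05 -1.7401e-05
  eq           0.2762  9.6377e-06
  solve Keq expr → x = -1.7401e-05; check Q = 4.5740e-04

Q₀ = 328; Q > K (proceeds reverse)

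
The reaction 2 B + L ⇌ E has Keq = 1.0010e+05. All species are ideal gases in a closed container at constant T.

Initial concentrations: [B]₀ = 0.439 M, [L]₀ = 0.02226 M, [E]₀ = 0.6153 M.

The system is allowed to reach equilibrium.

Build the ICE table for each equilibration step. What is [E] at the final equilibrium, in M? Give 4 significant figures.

Q₀ = 143.4 vs Keq = 1.0010e+05 ⇒ Q<K, forward
Step 1:
                   B          L          E
  init         0.439    0.02226     0.6153
  Δ         -0.04444   -0.02222    0.02222
  eq          0.3946 4.0910e-05     0.6375
  solve Keq expr → x = 0.02222; check Q = 1.0010e+05

[E]_eq = 0.6375 M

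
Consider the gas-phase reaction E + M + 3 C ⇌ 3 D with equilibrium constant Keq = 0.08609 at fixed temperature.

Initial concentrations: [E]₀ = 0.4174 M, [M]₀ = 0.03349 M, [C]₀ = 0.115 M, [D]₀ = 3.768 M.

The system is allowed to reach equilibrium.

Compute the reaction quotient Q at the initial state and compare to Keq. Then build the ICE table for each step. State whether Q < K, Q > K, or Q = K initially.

Q₀ = 2.5164e+06; Q > K (proceeds reverse)

Q₀ = 2.5164e+06 vs Keq = 0.08609 ⇒ Q>K, reverse
Step 1:
                  E         M         C         D
  I          0.4174   0.03349     0.115     3.768
  C          0.8492    0.8492     2.548    -2.548
  E           1.267    0.8827     2.663      1.22
  solve Keq expr → x = -0.8492; check Q = 0.08609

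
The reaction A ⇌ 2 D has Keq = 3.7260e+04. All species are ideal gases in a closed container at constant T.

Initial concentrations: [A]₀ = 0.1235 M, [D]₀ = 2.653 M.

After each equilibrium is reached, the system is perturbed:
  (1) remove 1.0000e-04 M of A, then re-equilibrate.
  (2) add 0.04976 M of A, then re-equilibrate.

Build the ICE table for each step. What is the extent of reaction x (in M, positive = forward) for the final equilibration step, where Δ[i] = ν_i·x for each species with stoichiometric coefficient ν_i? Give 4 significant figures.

Q₀ = 56.99 vs Keq = 3.7260e+04 ⇒ Q<K, forward
Step 1:
                   A          D
  init        0.1235      2.653
  Δ          -0.1233     0.2465
  eq      2.2564e-04        2.9
  solve Keq expr → x = 0.1233; check Q = 3.7260e+04
Then remove 1.0000e-04 M of A.
Step 2:
                   A          D
  init    1.2564e-04        2.9
  Δ       9.9969e-05 -1.9994e-04
  eq      2.2561e-04      2.899
  solve Keq expr → x = -9.9969e-05; check Q = 3.7260e+04
Then add 0.04976 M of A.
Step 3:
                   A          D
  init       0.04999      2.899
  Δ         -0.04974    0.09949
  eq      2.4136e-04      2.999
  solve Keq expr → x = 0.04974; check Q = 3.7260e+04

x = 0.04974 M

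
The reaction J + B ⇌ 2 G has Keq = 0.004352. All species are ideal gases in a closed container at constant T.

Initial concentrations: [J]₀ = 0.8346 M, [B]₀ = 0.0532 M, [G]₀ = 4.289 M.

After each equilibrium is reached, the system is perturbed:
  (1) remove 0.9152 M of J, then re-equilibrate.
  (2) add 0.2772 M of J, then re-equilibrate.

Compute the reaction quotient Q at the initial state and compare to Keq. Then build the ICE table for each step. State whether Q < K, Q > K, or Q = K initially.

Q₀ = 414.3 vs Keq = 0.004352 ⇒ Q>K, reverse
Step 1:
                  J         B         G
  init       0.8346    0.0532     4.289
  Δ           2.063     2.063    -4.126
  eq          2.897     2.116    0.1633
  solve Keq expr → x = -2.063; check Q = 0.004352
Then remove 0.9152 M of J.
Step 2:
                  J         B         G
  init        1.982     2.116    0.1633
  Δ         0.01367   0.01367  -0.02734
  eq          1.996      2.13     0.136
  solve Keq expr → x = -0.01367; check Q = 0.004352
Then add 0.2772 M of J.
Step 3:
                  J         B         G
  init        2.273      2.13     0.136
  Δ       -0.004423 -0.004423  0.008846
  eq          2.269     2.125    0.1449
  solve Keq expr → x = 0.004423; check Q = 0.004352

Q₀ = 414.3; Q > K (proceeds reverse)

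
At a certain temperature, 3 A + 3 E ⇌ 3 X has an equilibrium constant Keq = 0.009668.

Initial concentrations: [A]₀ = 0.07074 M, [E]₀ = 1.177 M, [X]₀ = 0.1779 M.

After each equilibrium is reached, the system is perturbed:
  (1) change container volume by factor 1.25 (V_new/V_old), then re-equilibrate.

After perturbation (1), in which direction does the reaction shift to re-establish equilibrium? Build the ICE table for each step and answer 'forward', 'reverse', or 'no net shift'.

Q₀ = 9.754 vs Keq = 0.009668 ⇒ Q>K, reverse
Step 1:
                  A         E         X
  init      0.07074     1.177    0.1779
  Δ          0.1239    0.1239   -0.1239
  eq         0.1947     1.301   0.05396
  solve Keq expr → x = -0.04131; check Q = 0.009668
Then change container volume by factor 1.25 (V_new/V_old).
Step 2:
                  A         E         X
  init       0.1557     1.041   0.04316
  Δ        0.006871  0.006871 -0.006871
  eq         0.1626     1.048   0.03629
  solve Keq expr → x = -0.00229; check Q = 0.009668

Direction: reverse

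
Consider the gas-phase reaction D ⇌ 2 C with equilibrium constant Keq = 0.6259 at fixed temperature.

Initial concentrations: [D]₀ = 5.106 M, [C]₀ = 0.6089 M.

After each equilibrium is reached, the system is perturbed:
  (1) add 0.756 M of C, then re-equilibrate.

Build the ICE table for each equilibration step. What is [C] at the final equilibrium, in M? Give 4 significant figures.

[C]_eq = 1.753 M

Q₀ = 0.07261 vs Keq = 0.6259 ⇒ Q<K, forward
Step 1:
                    D           C
  Initial       5.106      0.6089
  Change      -0.5407       1.081
  Equil         4.565        1.69
  solve Keq expr → x = 0.5407; check Q = 0.6259
Then add 0.756 M of C.
Step 2:
                    D           C
  Initial       4.565       2.446
  Change       0.3465      -0.693
  Equil         4.912       1.753
  solve Keq expr → x = -0.3465; check Q = 0.6259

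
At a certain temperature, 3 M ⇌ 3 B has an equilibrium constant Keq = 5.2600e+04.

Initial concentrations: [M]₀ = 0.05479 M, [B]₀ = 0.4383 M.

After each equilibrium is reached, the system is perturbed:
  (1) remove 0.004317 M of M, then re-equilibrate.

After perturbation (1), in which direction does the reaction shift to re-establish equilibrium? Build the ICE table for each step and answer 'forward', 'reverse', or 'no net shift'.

Direction: reverse

Q₀ = 511.9 vs Keq = 5.2600e+04 ⇒ Q<K, forward
Step 1:
                   M          B
  init       0.05479     0.4383
  Δ         -0.04197    0.04197
  eq         0.01282     0.4803
  solve Keq expr → x = 0.01399; check Q = 5.2600e+04
Then remove 0.004317 M of M.
Step 2:
                   M          B
  init      0.008501     0.4803
  Δ         0.004205  -0.004205
  eq         0.01271     0.4761
  solve Keq expr → x = -0.001402; check Q = 5.2600e+04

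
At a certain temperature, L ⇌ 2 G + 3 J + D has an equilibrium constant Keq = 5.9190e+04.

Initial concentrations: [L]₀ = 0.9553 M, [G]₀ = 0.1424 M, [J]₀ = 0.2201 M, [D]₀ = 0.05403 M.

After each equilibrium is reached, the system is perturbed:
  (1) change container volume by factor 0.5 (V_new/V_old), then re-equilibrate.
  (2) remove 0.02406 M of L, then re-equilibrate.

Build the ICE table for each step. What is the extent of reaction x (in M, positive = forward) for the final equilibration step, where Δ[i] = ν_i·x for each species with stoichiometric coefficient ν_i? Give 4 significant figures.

x = -0.01849 M

Q₀ = 1.2229e-05 vs Keq = 5.9190e+04 ⇒ Q<K, forward
Step 1:
                  L         G         J         D
  I          0.9553    0.1424    0.2201   0.05403
  C         -0.9532     1.906      2.86    0.9532
  E        0.002087     2.049      3.08     1.007
  solve Keq expr → x = 0.9532; check Q = 5.9190e+04
Then change container volume by factor 0.5 (V_new/V_old).
Step 2:
                  L         G         J         D
  I        0.004173     4.098     6.159     2.014
  C         0.09593   -0.1919   -0.2878  -0.09593
  E          0.1001     3.906     5.872     1.919
  solve Keq expr → x = -0.09593; check Q = 5.9190e+04
Then remove 0.02406 M of L.
Step 3:
                  L         G         J         D
  I         0.07604     3.906     5.872     1.919
  C         0.01849  -0.03699  -0.05548  -0.01849
  E         0.09454     3.869     5.816       1.9
  solve Keq expr → x = -0.01849; check Q = 5.9190e+04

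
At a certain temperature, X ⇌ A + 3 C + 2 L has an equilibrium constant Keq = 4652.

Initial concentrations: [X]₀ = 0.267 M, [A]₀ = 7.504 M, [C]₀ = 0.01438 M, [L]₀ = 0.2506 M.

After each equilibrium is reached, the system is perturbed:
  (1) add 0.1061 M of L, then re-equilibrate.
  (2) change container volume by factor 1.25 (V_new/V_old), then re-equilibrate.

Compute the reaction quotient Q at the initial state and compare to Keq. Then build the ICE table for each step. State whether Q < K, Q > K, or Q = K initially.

Q₀ = 5.2483e-06 vs Keq = 4652 ⇒ Q<K, forward
Step 1:
                  X         A         C         L
  Initial     0.267     7.504   0.01438    0.2506
  Change    -0.2664    0.2664    0.7993    0.5329
  Equil   5.5247e-04      7.77    0.8137    0.7835
  solve Keq expr → x = 0.2664; check Q = 4652
Then add 0.1061 M of L.
Step 2:
                  X         A         C         L
  Initial 5.5247e-04      7.77    0.8137    0.8896
  Change  1.5800e-04 -1.5800e-04 -4.7399e-04 -3.1599e-04
  Equil   7.1047e-04      7.77    0.8132    0.8893
  solve Keq expr → x = -1.5800e-04; check Q = 4652
Then change container volume by factor 1.25 (V_new/V_old).
Step 3:
                  X         A         C         L
  Initial 5.6837e-04     6.216    0.6506    0.7114
  Change  -3.8073e-04 3.8073e-04  0.001142 7.6147e-04
  Equil   1.8764e-04     6.217    0.6517    0.7122
  solve Keq expr → x = 3.8073e-04; check Q = 4652

Q₀ = 5.2483e-06; Q < K (proceeds forward)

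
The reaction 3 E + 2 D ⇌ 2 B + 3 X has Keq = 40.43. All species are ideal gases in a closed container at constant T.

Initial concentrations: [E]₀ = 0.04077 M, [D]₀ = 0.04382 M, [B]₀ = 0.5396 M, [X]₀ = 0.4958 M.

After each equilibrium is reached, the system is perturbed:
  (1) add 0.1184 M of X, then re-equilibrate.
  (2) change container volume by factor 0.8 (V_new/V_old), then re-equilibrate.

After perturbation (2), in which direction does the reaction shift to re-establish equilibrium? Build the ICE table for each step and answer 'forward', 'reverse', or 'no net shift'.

Q₀ = 2.7271e+05 vs Keq = 40.43 ⇒ Q>K, reverse
Step 1:
                  E         D         B         X
  init      0.04077   0.04382    0.5396    0.4958
  Δ          0.1588    0.1059   -0.1059   -0.1588
  eq         0.1996    0.1497    0.4337     0.337
  solve Keq expr → x = -0.05293; check Q = 40.43
Then add 0.1184 M of X.
Step 2:
                  E         D         B         X
  init       0.1996    0.1497    0.4337    0.4554
  Δ         0.02787   0.01858  -0.01858  -0.02787
  eq         0.2274    0.1683    0.4152    0.4275
  solve Keq expr → x = -0.009291; check Q = 40.43
Then change container volume by factor 0.8 (V_new/V_old).
Step 3:
                  E         D         B         X
  init       0.2843    0.2103    0.5189    0.5344
  Δ               0         0         0         0
  eq         0.2843    0.2103    0.5189    0.5344
  solve Keq expr → x = 0; check Q = 40.43

Direction: no net shift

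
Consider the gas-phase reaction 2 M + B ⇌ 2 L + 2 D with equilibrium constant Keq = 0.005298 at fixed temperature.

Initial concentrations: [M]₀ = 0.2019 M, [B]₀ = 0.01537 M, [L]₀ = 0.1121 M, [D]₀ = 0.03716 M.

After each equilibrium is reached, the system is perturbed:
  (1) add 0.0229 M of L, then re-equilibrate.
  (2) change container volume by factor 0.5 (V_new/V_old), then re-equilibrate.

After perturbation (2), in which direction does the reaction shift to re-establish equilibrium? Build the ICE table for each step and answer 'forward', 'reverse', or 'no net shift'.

Direction: reverse

Q₀ = 0.0277 vs Keq = 0.005298 ⇒ Q>K, reverse
Step 1:
                  M         B         L         D
  I          0.2019   0.01537    0.1121   0.03716
  C         0.01351  0.006753  -0.01351  -0.01351
  E          0.2154   0.02212   0.09859   0.02365
  solve Keq expr → x = -0.006753; check Q = 0.005298
Then add 0.0229 M of L.
Step 2:
                  M         B         L         D
  I          0.2154   0.02212    0.1215   0.02365
  C        0.003022  0.001511 -0.003022 -0.003022
  E          0.2184   0.02363    0.1185   0.02063
  solve Keq expr → x = -0.001511; check Q = 0.005298
Then change container volume by factor 0.5 (V_new/V_old).
Step 3:
                  M         B         L         D
  I          0.4369   0.04727    0.2369   0.04126
  C        0.008904  0.004452 -0.008904 -0.008904
  E          0.4458   0.05172     0.228   0.03236
  solve Keq expr → x = -0.004452; check Q = 0.005298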